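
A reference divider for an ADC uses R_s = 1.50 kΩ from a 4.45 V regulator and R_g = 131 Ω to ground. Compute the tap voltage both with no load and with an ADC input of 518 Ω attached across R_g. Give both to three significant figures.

Unloaded: 0.357 V; loaded: 0.290 V

Open-circuit: V = 4.45 × 131/(1500 + 131) = 0.357 V.
With the load, R_g becomes R_g‖R_L = 104.6 Ω, so V = 4.45 × 104.6/1605 = 0.290 V.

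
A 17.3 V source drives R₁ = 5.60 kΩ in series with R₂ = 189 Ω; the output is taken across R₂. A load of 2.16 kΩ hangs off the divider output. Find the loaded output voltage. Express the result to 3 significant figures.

V_out ≈ 0.521 V

The load sits in parallel with R₂: R₂‖R_L = (189 × 2160) / (189 + 2160) = 173.8 Ω.
V_out = 17.3 × 173.8 / (5600 + 173.8) = 17.3 × 173.8/5774 = 0.521 V.
(Unloaded it would have been 0.565 V.)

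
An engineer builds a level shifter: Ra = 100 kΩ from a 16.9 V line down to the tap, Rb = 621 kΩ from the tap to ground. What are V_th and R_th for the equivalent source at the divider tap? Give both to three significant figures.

V_th = 14.6 V, R_th = 86.1 kΩ

V_th is the open-circuit tap voltage: 16.9 × 621/(100 + 621) = 14.6 V.
With the supply zeroed, Ra and Rb appear in parallel from the tap: R_th = Ra‖Rb = (100 × 621)/721.0 = 86.1 kΩ.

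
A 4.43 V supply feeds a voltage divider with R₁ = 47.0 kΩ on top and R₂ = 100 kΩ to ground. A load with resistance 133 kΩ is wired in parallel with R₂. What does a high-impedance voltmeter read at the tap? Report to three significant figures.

The load sits in parallel with R₂: R₂‖R_L = (100 × 133) / (100 + 133) = 57.08 kΩ.
V_out = 4.43 × 57.08 / (47.0 + 57.08) = 4.43 × 57.08/104.1 = 2.43 V.
(Unloaded it would have been 3.01 V.)

V_out ≈ 2.43 V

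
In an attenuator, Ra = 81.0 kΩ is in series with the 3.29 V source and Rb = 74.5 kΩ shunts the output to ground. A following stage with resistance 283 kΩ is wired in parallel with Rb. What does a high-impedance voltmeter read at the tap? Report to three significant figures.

The load sits in parallel with Rb: Rb‖R_L = (74.5 × 283) / (74.5 + 283) = 58.97 kΩ.
V_out = 3.29 × 58.97 / (81.0 + 58.97) = 3.29 × 58.97/140.0 = 1.39 V.
(Unloaded it would have been 1.58 V.)

V_out ≈ 1.39 V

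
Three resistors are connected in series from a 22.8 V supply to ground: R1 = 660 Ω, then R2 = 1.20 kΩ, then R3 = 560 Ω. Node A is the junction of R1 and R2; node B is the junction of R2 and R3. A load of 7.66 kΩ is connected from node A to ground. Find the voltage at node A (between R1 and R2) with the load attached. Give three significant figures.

Below node A the series string R2+R3 = 1760 Ω sits in parallel with the 7660 Ω load: 1431 Ω.
V_A = 22.8 × 1431/(660 + 1431) = 15.6 V.

V ≈ 15.6 V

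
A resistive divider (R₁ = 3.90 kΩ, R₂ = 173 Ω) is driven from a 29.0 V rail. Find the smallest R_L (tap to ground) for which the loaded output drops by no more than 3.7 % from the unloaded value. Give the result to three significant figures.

R_L(min) ≈ 4.31 kΩ

Output resistance R_th = R₁‖R₂ = (3900 × 173)/4073 = 165.7 Ω.
The fractional drop is R_th/(R_th + R_L); requiring this ≤ 0.0370 gives R_L ≥ R_th(1/0.0370 − 1) = 165.7 × 26.03 = 4.31 kΩ.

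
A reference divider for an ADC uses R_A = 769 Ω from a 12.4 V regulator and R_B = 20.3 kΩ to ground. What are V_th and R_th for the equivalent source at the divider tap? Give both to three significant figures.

V_th is the open-circuit tap voltage: 12.4 × 20300/(769 + 20300) = 11.9 V.
With the supply zeroed, R_A and R_B appear in parallel from the tap: R_th = R_A‖R_B = (769 × 20300)/21070 = 741 Ω.

V_th = 11.9 V, R_th = 741 Ω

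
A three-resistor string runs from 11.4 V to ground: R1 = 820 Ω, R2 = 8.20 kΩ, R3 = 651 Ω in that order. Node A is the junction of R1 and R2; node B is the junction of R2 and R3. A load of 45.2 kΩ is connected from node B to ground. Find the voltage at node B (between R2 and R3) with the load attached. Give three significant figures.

At node B, R3 is in parallel with the load: R3‖R_L = 641.8 Ω.
Below node A the resistance is R2 + (R3‖R_L) = 8842 Ω, so V_A = 11.4 × 8842/9662 = 10.43 V.
Then V_B = V_A × (R3‖R_L)/(R2 + R3‖R_L) = 10.43 × 641.8/8842 = 0.757 V.

V ≈ 0.757 V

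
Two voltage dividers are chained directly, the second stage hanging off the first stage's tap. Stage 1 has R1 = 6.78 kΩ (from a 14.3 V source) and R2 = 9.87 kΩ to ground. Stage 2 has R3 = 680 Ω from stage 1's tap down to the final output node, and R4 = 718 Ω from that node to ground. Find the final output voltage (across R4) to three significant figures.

V_out ≈ 1.12 V

Stage 2 presents R3+R4 = 1398 Ω as a load on stage 1's tap.
Stage 1's lower leg becomes R2‖(R3+R4) = 1225 Ω, so V_mid = 14.3 × 1225/8005 = 2.188 V.
Stage 2 is itself unloaded: V_out = V_mid × R4/(R3+R4) = 2.188 × 718/1398 = 1.12 V.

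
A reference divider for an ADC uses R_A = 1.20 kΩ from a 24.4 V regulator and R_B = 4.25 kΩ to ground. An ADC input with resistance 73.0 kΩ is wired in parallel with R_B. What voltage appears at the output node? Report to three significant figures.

The load sits in parallel with R_B: R_B‖R_L = (4.25 × 73.0) / (4.25 + 73.0) = 4.016 kΩ.
V_out = 24.4 × 4.016 / (1.20 + 4.016) = 24.4 × 4.016/5.216 = 18.8 V.

V_out ≈ 18.8 V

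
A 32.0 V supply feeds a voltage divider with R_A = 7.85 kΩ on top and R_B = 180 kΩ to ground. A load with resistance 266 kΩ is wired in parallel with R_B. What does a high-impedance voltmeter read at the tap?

V_out ≈ 29.8 V

The load sits in parallel with R_B: R_B‖R_L = (180 × 266) / (180 + 266) = 107.4 kΩ.
V_out = 32.0 × 107.4 / (7.85 + 107.4) = 32.0 × 107.4/115.2 = 29.8 V.
(Unloaded it would have been 30.7 V.)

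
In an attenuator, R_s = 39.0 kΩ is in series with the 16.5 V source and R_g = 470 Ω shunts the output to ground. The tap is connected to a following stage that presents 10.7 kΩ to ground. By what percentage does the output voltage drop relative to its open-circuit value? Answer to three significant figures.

The divider's output (Thévenin) resistance is R_s‖R_g = 464.4 Ω.
Fractional drop under load = R_th/(R_th + R_L) = 464.4 / (464.4 + 10700) = 0.04160.
So the output falls by 4.16 %.

4.16 %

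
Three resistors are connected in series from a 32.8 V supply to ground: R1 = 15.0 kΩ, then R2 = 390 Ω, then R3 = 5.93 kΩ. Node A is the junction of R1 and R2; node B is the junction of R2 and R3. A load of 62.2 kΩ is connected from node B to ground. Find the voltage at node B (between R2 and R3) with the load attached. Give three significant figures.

V ≈ 8.54 V

At node B, R3 is in parallel with the load: R3‖R_L = 5414 Ω.
Below node A the resistance is R2 + (R3‖R_L) = 5804 Ω, so V_A = 32.8 × 5804/20800 = 9.151 V.
Then V_B = V_A × (R3‖R_L)/(R2 + R3‖R_L) = 9.151 × 5414/5804 = 8.54 V.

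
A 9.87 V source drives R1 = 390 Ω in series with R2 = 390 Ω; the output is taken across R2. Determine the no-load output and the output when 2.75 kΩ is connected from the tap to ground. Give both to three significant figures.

Unloaded: 4.93 V; loaded: 4.61 V

Open-circuit: V = 9.87 × 390/(390 + 390) = 4.93 V.
With the load, R2 becomes R2‖R_L = 341.6 Ω, so V = 9.87 × 341.6/731.6 = 4.61 V.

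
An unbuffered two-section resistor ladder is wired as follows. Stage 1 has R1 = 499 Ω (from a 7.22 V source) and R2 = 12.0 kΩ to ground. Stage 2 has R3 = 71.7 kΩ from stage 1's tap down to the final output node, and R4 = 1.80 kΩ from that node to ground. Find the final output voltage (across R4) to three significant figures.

Stage 2 presents R3+R4 = 73500 Ω as a load on stage 1's tap.
Stage 1's lower leg becomes R2‖(R3+R4) = 10320 Ω, so V_mid = 7.22 × 10320/10810 = 6.887 V.
Stage 2 is itself unloaded: V_out = V_mid × R4/(R3+R4) = 6.887 × 1800/73500 = 0.169 V.

V_out ≈ 0.169 V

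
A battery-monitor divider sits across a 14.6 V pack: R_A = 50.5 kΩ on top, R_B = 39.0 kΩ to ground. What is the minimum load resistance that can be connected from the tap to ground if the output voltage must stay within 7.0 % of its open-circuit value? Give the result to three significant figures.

R_L(min) ≈ 292 kΩ

Output resistance R_th = R_A‖R_B = (50.5 × 39.0)/89.50 = 22.01 kΩ.
The fractional drop is R_th/(R_th + R_L); requiring this ≤ 0.0700 gives R_L ≥ R_th(1/0.0700 − 1) = 22.01 × 13.29 = 292 kΩ.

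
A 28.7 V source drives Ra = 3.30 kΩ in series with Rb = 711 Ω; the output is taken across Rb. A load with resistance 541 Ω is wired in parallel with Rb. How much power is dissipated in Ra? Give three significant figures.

P ≈ 209 mW

Total resistance from the source is Ra + (Rb‖R_L) = 3607 Ω, so I = 28.7/3607 Ω = 7.956 mA.
P = I²·Ra = (7.956 mA)² × 3.30 kΩ = 209 mW.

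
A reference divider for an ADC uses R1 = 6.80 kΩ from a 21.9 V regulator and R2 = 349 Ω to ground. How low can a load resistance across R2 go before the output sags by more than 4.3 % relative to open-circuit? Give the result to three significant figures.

Output resistance R_th = R1‖R2 = (6800 × 349)/7149 = 332.0 Ω.
The fractional drop is R_th/(R_th + R_L); requiring this ≤ 0.0430 gives R_L ≥ R_th(1/0.0430 − 1) = 332.0 × 22.26 = 7.39 kΩ.

R_L(min) ≈ 7.39 kΩ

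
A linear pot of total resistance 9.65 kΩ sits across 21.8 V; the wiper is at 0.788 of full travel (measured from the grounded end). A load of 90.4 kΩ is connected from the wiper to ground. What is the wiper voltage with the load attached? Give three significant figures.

V ≈ 16.9 V

The wiper splits the pot into (1−α)R = 2.046 kΩ above and αR = 7.604 kΩ below.
Lower section ‖ load = 7.014 kΩ.
V_wiper = 21.8 × 7.014/(2.046 + 7.014) = 16.9 V.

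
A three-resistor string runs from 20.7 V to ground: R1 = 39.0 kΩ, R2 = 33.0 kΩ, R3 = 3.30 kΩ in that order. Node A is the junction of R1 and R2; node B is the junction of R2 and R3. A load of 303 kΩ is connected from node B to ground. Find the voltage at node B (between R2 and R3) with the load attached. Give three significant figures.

V ≈ 0.898 V

At node B, R3 is in parallel with the load: R3‖R_L = 3.264 kΩ.
Below node A the resistance is R2 + (R3‖R_L) = 36.26 kΩ, so V_A = 20.7 × 36.26/75.26 = 9.974 V.
Then V_B = V_A × (R3‖R_L)/(R2 + R3‖R_L) = 9.974 × 3.264/36.26 = 0.898 V.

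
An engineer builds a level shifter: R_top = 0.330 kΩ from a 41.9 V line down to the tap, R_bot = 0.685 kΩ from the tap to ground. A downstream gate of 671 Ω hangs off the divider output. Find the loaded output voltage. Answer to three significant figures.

The load sits in parallel with R_bot: R_bot‖R_L = (685 × 671) / (685 + 671) = 339.0 Ω.
V_out = 41.9 × 339.0 / (330 + 339.0) = 41.9 × 339.0/669.0 = 21.2 V.
(Unloaded it would have been 28.3 V.)

V_out ≈ 21.2 V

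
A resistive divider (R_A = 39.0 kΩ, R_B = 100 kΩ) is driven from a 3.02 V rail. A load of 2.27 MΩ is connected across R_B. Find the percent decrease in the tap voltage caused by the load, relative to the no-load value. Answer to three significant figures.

1.22 %

The divider's output (Thévenin) resistance is R_A‖R_B = 28.06 kΩ.
Fractional drop under load = R_th/(R_th + R_L) = 28.06 / (28.06 + 2270) = 0.01221.
So the output falls by 1.22 %.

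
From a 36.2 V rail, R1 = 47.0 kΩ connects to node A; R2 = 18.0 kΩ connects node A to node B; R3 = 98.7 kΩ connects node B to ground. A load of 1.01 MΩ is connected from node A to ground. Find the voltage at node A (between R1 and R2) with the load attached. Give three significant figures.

Below node A the series string R2+R3 = 116.7 kΩ sits in parallel with the 1010 kΩ load: 104.6 kΩ.
V_A = 36.2 × 104.6/(47.0 + 104.6) = 25.0 V.

V ≈ 25.0 V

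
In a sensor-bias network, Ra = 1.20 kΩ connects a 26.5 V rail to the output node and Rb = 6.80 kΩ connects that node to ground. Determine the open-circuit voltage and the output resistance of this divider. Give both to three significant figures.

V_th is the open-circuit tap voltage: 26.5 × 6.80/(1.20 + 6.80) = 22.5 V.
With the supply zeroed, Ra and Rb appear in parallel from the tap: R_th = Ra‖Rb = (1.20 × 6.80)/8.000 = 1.02 kΩ.

V_th = 22.5 V, R_th = 1.02 kΩ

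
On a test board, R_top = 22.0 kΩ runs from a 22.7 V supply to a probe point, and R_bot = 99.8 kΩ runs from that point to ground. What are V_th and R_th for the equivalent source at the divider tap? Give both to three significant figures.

V_th = 18.6 V, R_th = 18.0 kΩ

V_th is the open-circuit tap voltage: 22.7 × 99.8/(22.0 + 99.8) = 18.6 V.
With the supply zeroed, R_top and R_bot appear in parallel from the tap: R_th = R_top‖R_bot = (22.0 × 99.8)/121.8 = 18.0 kΩ.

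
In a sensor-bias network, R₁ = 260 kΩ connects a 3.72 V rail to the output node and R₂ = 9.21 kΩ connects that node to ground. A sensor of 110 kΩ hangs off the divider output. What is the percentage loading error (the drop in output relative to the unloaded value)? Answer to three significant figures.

7.48 %

The divider's output (Thévenin) resistance is R₁‖R₂ = 8.895 kΩ.
Fractional drop under load = R_th/(R_th + R_L) = 8.895 / (8.895 + 110) = 0.07481.
So the output falls by 7.48 %.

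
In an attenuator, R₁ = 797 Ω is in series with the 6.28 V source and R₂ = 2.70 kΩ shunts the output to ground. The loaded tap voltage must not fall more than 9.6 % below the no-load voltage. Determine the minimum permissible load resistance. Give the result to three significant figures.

R_L(min) ≈ 5.79 kΩ

Output resistance R_th = R₁‖R₂ = (797 × 2700)/3497 = 615.4 Ω.
The fractional drop is R_th/(R_th + R_L); requiring this ≤ 0.0960 gives R_L ≥ R_th(1/0.0960 − 1) = 615.4 × 9.417 = 5.79 kΩ.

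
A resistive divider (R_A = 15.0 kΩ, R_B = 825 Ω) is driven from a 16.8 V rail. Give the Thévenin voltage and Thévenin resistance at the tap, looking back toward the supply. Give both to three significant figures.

V_th is the open-circuit tap voltage: 16.8 × 825/(15000 + 825) = 0.876 V.
With the supply zeroed, R_A and R_B appear in parallel from the tap: R_th = R_A‖R_B = (15000 × 825)/15820 = 782 Ω.

V_th = 0.876 V, R_th = 782 Ω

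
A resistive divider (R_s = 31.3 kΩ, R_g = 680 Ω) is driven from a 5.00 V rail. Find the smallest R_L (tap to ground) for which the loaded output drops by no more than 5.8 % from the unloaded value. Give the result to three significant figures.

Output resistance R_th = R_s‖R_g = (31300 × 680)/31980 = 665.5 Ω.
The fractional drop is R_th/(R_th + R_L); requiring this ≤ 0.0580 gives R_L ≥ R_th(1/0.0580 − 1) = 665.5 × 16.24 = 10.8 kΩ.

R_L(min) ≈ 10.8 kΩ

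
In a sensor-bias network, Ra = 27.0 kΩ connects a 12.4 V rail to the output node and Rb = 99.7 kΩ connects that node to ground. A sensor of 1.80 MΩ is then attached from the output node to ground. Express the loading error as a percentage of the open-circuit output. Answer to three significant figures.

The divider's output (Thévenin) resistance is Ra‖Rb = 21.25 kΩ.
Fractional drop under load = R_th/(R_th + R_L) = 21.25 / (21.25 + 1800) = 0.01167.
So the output falls by 1.17 %.

1.17 %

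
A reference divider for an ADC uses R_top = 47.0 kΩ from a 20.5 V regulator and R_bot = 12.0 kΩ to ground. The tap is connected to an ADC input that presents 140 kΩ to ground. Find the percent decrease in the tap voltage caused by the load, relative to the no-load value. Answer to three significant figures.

6.39 %

The divider's output (Thévenin) resistance is R_top‖R_bot = 9.559 kΩ.
Fractional drop under load = R_th/(R_th + R_L) = 9.559 / (9.559 + 140) = 0.06392.
So the output falls by 6.39 %.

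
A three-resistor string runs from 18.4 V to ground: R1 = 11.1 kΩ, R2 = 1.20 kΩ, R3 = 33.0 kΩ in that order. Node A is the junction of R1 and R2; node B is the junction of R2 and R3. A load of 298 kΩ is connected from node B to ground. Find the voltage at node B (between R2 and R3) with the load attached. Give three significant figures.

V ≈ 13.0 V

At node B, R3 is in parallel with the load: R3‖R_L = 29.71 kΩ.
Below node A the resistance is R2 + (R3‖R_L) = 30.91 kΩ, so V_A = 18.4 × 30.91/42.01 = 13.54 V.
Then V_B = V_A × (R3‖R_L)/(R2 + R3‖R_L) = 13.54 × 29.71/30.91 = 13.0 V.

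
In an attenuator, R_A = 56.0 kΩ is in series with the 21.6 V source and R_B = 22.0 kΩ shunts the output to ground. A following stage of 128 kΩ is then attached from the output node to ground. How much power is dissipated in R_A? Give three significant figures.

P ≈ 4.67 mW

Total resistance from the source is R_A + (R_B‖R_L) = 74.77 kΩ, so I = 21.6/74.77 kΩ = 0.2889 mA.
P = I²·R_A = (0.2889 mA)² × 56.0 kΩ = 4.67 mW.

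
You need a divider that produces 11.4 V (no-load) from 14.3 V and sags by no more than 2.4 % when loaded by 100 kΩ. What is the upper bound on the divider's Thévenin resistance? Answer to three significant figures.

Loading drop = R_th/(R_th + R_L) ≤ 0.0240, so R_th ≤ R_L · ε/(1−ε) = 100 kΩ × 0.0240/0.9760 = 2.46 kΩ.

R_th ≤ 2.46 kΩ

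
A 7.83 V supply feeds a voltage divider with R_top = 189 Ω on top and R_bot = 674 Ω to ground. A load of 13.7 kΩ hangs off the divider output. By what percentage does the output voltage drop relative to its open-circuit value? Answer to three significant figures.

1.07 %

The divider's output (Thévenin) resistance is R_top‖R_bot = 147.6 Ω.
Fractional drop under load = R_th/(R_th + R_L) = 147.6 / (147.6 + 13700) = 0.01066.
So the output falls by 1.07 %.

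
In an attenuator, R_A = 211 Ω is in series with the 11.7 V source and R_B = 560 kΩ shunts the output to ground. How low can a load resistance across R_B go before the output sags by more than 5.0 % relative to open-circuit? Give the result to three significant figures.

R_L(min) ≈ 4.01 kΩ

Output resistance R_th = R_A‖R_B = (211 × 560000)/560200 = 210.9 Ω.
The fractional drop is R_th/(R_th + R_L); requiring this ≤ 0.0500 gives R_L ≥ R_th(1/0.0500 − 1) = 210.9 × 19.00 = 4.01 kΩ.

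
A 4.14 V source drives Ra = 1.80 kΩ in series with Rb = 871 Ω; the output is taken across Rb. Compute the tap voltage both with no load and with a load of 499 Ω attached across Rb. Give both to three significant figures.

Open-circuit: V = 4.14 × 871/(1800 + 871) = 1.35 V.
With the load, Rb becomes Rb‖R_L = 317.2 Ω, so V = 4.14 × 317.2/2117 = 0.620 V.

Unloaded: 1.35 V; loaded: 0.620 V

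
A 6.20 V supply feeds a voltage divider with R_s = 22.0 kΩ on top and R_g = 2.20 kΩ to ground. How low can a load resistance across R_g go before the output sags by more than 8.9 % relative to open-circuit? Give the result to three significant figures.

R_L(min) ≈ 20.5 kΩ

Output resistance R_th = R_s‖R_g = (22.0 × 2.20)/24.20 = 2.000 kΩ.
The fractional drop is R_th/(R_th + R_L); requiring this ≤ 0.0890 gives R_L ≥ R_th(1/0.0890 − 1) = 2.000 × 10.24 = 20.5 kΩ.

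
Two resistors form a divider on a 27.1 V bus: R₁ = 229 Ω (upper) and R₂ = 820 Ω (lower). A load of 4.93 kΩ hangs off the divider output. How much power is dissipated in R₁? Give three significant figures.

Total resistance from the source is R₁ + (R₂‖R_L) = 932.1 Ω, so I = 27.1/932.1 Ω = 29.08 mA.
P = I²·R₁ = (29.08 mA)² × 229 Ω = 194 mW.

P ≈ 194 mW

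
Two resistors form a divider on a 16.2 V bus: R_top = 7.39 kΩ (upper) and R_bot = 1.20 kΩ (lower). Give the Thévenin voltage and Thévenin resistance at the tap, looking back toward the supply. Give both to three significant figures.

V_th = 2.26 V, R_th = 1.03 kΩ

V_th is the open-circuit tap voltage: 16.2 × 1.20/(7.39 + 1.20) = 2.26 V.
With the supply zeroed, R_top and R_bot appear in parallel from the tap: R_th = R_top‖R_bot = (7.39 × 1.20)/8.590 = 1.03 kΩ.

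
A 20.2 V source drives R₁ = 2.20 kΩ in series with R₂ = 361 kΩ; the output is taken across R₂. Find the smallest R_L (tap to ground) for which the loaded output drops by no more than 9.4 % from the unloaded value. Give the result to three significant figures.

Output resistance R_th = R₁‖R₂ = (2.20 × 361)/363.2 = 2.187 kΩ.
The fractional drop is R_th/(R_th + R_L); requiring this ≤ 0.0940 gives R_L ≥ R_th(1/0.0940 − 1) = 2.187 × 9.638 = 21.1 kΩ.

R_L(min) ≈ 21.1 kΩ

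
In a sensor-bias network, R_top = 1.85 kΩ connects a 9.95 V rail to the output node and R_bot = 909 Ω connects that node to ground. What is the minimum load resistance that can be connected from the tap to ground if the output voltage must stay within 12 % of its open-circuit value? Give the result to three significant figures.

R_L(min) ≈ 4.47 kΩ

Output resistance R_th = R_top‖R_bot = (1850 × 909)/2759 = 609.5 Ω.
The fractional drop is R_th/(R_th + R_L); requiring this ≤ 0.120 gives R_L ≥ R_th(1/0.120 − 1) = 609.5 × 7.333 = 4.47 kΩ.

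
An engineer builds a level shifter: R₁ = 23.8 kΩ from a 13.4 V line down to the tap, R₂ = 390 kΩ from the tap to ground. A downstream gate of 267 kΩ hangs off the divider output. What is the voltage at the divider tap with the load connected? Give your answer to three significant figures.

The load sits in parallel with R₂: R₂‖R_L = (390 × 267) / (390 + 267) = 158.5 kΩ.
V_out = 13.4 × 158.5 / (23.8 + 158.5) = 13.4 × 158.5/182.3 = 11.7 V.

V_out ≈ 11.7 V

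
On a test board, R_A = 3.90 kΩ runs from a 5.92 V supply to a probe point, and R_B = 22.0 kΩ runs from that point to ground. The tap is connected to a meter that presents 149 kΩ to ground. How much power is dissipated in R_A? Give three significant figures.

Total resistance from the source is R_A + (R_B‖R_L) = 23.07 kΩ, so I = 5.92/23.07 kΩ = 0.2566 mA.
P = I²·R_A = (0.2566 mA)² × 3.90 kΩ = 0.257 mW.

P ≈ 0.257 mW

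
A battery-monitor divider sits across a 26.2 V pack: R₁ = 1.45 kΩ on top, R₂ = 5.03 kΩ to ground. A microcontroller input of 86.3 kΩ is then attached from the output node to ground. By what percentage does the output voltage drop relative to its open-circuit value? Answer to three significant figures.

1.29 %

The divider's output (Thévenin) resistance is R₁‖R₂ = 1.126 kΩ.
Fractional drop under load = R_th/(R_th + R_L) = 1.126 / (1.126 + 86.3) = 0.01287.
So the output falls by 1.29 %.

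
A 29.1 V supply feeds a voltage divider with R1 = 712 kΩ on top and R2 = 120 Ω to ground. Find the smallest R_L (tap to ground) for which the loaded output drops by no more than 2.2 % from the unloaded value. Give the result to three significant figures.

Output resistance R_th = R1‖R2 = (712000 × 120)/712100 = 120.0 Ω.
The fractional drop is R_th/(R_th + R_L); requiring this ≤ 0.0220 gives R_L ≥ R_th(1/0.0220 − 1) = 120.0 × 44.45 = 5.33 kΩ.

R_L(min) ≈ 5.33 kΩ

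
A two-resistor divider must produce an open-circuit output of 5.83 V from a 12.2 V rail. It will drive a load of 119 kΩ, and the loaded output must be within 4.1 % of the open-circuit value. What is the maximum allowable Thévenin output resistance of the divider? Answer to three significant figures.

Loading drop = R_th/(R_th + R_L) ≤ 0.0410, so R_th ≤ R_L · ε/(1−ε) = 119 kΩ × 0.0410/0.9590 = 5.09 kΩ.
(Any R1, R2 with R2/(R1+R2) = 0.478 and R1‖R2 ≤ 5.09 kΩ will meet the spec.)

R_th ≤ 5.09 kΩ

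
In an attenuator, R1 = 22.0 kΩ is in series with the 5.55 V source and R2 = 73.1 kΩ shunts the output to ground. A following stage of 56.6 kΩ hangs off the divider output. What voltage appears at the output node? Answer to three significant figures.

The load sits in parallel with R2: R2‖R_L = (73.1 × 56.6) / (73.1 + 56.6) = 31.90 kΩ.
V_out = 5.55 × 31.90 / (22.0 + 31.90) = 5.55 × 31.90/53.90 = 3.28 V.
(Unloaded it would have been 4.27 V.)

V_out ≈ 3.28 V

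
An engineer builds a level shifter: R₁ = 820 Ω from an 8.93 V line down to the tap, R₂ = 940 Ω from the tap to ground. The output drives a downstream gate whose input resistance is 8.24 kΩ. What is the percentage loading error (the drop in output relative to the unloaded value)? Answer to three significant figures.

5.05 %

The divider's output (Thévenin) resistance is R₁‖R₂ = 438.0 Ω.
Fractional drop under load = R_th/(R_th + R_L) = 438.0 / (438.0 + 8240) = 0.05047.
So the output falls by 5.05 %.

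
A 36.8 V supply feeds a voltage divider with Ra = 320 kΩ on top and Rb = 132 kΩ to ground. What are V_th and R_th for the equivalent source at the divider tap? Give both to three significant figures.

V_th = 10.7 V, R_th = 93.5 kΩ

V_th is the open-circuit tap voltage: 36.8 × 132/(320 + 132) = 10.7 V.
With the supply zeroed, Ra and Rb appear in parallel from the tap: R_th = Ra‖Rb = (320 × 132)/452.0 = 93.5 kΩ.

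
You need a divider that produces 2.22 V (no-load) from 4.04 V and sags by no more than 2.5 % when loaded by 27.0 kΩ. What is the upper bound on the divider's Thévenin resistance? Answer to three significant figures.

R_th ≤ 692 Ω

Loading drop = R_th/(R_th + R_L) ≤ 0.0250, so R_th ≤ R_L · ε/(1−ε) = 27.0 kΩ × 0.0250/0.9750 = 692 Ω.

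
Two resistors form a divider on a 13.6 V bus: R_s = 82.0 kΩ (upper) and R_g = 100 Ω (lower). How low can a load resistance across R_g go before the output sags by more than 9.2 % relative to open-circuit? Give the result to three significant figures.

R_L(min) ≈ 986 Ω

Output resistance R_th = R_s‖R_g = (82000 × 100)/82100 = 99.88 Ω.
The fractional drop is R_th/(R_th + R_L); requiring this ≤ 0.0920 gives R_L ≥ R_th(1/0.0920 − 1) = 99.88 × 9.870 = 986 Ω.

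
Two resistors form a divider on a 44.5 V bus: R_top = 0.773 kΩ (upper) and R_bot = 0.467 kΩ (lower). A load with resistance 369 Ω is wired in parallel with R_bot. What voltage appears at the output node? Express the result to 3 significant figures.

The load sits in parallel with R_bot: R_bot‖R_L = (467 × 369) / (467 + 369) = 206.1 Ω.
V_out = 44.5 × 206.1 / (773 + 206.1) = 44.5 × 206.1/979.1 = 9.37 V.
(Unloaded it would have been 16.8 V.)

V_out ≈ 9.37 V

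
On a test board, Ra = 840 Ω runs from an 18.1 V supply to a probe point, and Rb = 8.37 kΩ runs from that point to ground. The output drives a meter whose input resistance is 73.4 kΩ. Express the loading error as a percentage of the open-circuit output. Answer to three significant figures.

1.03 %

The divider's output (Thévenin) resistance is Ra‖Rb = 763.4 Ω.
Fractional drop under load = R_th/(R_th + R_L) = 763.4 / (763.4 + 73400) = 0.01029.
So the output falls by 1.03 %.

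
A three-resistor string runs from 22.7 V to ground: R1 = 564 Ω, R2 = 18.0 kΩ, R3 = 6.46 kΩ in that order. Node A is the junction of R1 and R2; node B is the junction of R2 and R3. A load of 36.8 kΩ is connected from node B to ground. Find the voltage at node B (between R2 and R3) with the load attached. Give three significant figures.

At node B, R3 is in parallel with the load: R3‖R_L = 5495 Ω.
Below node A the resistance is R2 + (R3‖R_L) = 23500 Ω, so V_A = 22.7 × 23500/24060 = 22.17 V.
Then V_B = V_A × (R3‖R_L)/(R2 + R3‖R_L) = 22.17 × 5495/23500 = 5.18 V.

V ≈ 5.18 V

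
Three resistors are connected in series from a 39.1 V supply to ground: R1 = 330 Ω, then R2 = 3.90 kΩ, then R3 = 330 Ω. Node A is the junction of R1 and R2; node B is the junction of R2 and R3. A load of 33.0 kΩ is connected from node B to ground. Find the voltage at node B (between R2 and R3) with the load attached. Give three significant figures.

At node B, R3 is in parallel with the load: R3‖R_L = 326.7 Ω.
Below node A the resistance is R2 + (R3‖R_L) = 4227 Ω, so V_A = 39.1 × 4227/4557 = 36.27 V.
Then V_B = V_A × (R3‖R_L)/(R2 + R3‖R_L) = 36.27 × 326.7/4227 = 2.80 V.

V ≈ 2.80 V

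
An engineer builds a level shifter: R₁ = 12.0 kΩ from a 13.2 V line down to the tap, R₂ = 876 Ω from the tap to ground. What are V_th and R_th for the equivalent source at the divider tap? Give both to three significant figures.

V_th = 0.898 V, R_th = 816 Ω

V_th is the open-circuit tap voltage: 13.2 × 876/(12000 + 876) = 0.898 V.
With the supply zeroed, R₁ and R₂ appear in parallel from the tap: R_th = R₁‖R₂ = (12000 × 876)/12880 = 816 Ω.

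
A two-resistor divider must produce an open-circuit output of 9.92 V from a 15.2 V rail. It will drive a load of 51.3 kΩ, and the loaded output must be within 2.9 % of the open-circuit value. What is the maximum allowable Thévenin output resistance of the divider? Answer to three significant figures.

Loading drop = R_th/(R_th + R_L) ≤ 0.0290, so R_th ≤ R_L · ε/(1−ε) = 51.3 kΩ × 0.0290/0.9710 = 1.53 kΩ.

R_th ≤ 1.53 kΩ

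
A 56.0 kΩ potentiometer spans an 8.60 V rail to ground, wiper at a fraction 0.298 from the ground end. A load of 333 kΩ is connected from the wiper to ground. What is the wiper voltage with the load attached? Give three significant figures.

V ≈ 2.48 V

The wiper splits the pot into (1−α)R = 39.31 kΩ above and αR = 16.69 kΩ below.
Lower section ‖ load = 15.89 kΩ.
V_wiper = 8.60 × 15.89/(39.31 + 15.89) = 2.48 V.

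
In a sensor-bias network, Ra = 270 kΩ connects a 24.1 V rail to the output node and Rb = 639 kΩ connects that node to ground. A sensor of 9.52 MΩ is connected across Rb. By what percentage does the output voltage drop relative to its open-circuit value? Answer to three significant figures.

1.95 %

The divider's output (Thévenin) resistance is Ra‖Rb = 189.8 kΩ.
Fractional drop under load = R_th/(R_th + R_L) = 189.8 / (189.8 + 9520) = 0.01955.
So the output falls by 1.95 %.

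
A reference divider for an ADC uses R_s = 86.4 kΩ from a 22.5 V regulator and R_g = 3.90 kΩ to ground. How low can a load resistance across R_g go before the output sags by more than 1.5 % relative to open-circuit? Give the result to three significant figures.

R_L(min) ≈ 245 kΩ

Output resistance R_th = R_s‖R_g = (86.4 × 3.90)/90.30 = 3.732 kΩ.
The fractional drop is R_th/(R_th + R_L); requiring this ≤ 0.0150 gives R_L ≥ R_th(1/0.0150 − 1) = 3.732 × 65.67 = 245 kΩ.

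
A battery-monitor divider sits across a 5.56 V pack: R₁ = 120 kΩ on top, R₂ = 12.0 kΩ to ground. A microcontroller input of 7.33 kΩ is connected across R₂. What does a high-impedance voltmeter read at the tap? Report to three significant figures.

The load sits in parallel with R₂: R₂‖R_L = (12.0 × 7.33) / (12.0 + 7.33) = 4.550 kΩ.
V_out = 5.56 × 4.550 / (120 + 4.550) = 5.56 × 4.550/124.6 = 0.203 V.

V_out ≈ 0.203 V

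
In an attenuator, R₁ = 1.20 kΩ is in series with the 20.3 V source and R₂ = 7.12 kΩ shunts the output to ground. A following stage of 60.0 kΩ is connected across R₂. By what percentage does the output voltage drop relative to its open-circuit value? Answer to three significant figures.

1.68 %

The divider's output (Thévenin) resistance is R₁‖R₂ = 1.027 kΩ.
Fractional drop under load = R_th/(R_th + R_L) = 1.027 / (1.027 + 60.0) = 0.01683.
So the output falls by 1.68 %.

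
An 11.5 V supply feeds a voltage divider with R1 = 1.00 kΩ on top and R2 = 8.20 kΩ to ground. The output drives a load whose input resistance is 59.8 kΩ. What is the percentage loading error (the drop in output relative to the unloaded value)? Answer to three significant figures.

1.47 %

The divider's output (Thévenin) resistance is R1‖R2 = 0.8913 kΩ.
Fractional drop under load = R_th/(R_th + R_L) = 0.8913 / (0.8913 + 59.8) = 0.01469.
So the output falls by 1.47 %.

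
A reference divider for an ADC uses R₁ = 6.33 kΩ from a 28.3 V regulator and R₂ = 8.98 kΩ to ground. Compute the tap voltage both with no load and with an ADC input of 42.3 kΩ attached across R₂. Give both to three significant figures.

Open-circuit: V = 28.3 × 8.98/(6.33 + 8.98) = 16.6 V.
With the load, R₂ becomes R₂‖R_L = 7.407 kΩ, so V = 28.3 × 7.407/13.74 = 15.3 V.

Unloaded: 16.6 V; loaded: 15.3 V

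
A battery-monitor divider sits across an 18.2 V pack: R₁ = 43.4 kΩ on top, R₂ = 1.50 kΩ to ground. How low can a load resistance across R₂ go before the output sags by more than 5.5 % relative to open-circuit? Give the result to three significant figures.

Output resistance R_th = R₁‖R₂ = (43.4 × 1.50)/44.90 = 1.450 kΩ.
The fractional drop is R_th/(R_th + R_L); requiring this ≤ 0.0550 gives R_L ≥ R_th(1/0.0550 − 1) = 1.450 × 17.18 = 24.9 kΩ.

R_L(min) ≈ 24.9 kΩ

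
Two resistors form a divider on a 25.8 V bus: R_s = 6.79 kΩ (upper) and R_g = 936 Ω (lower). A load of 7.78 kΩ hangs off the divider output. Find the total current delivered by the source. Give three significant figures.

R_g‖R_L = 835.5 Ω, so the source sees R_s + R_g‖R_L = 7625 Ω.
I = 25.8 V / 7625 Ω = 3.38 mA.

I ≈ 3.38 mA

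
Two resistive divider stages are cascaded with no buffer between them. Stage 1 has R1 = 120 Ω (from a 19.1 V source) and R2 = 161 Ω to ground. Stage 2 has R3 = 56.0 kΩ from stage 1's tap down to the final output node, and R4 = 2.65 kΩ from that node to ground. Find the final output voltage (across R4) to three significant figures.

V_out ≈ 0.494 V

Stage 2 presents R3+R4 = 58650 Ω as a load on stage 1's tap.
Stage 1's lower leg becomes R2‖(R3+R4) = 160.6 Ω, so V_mid = 19.1 × 160.6/280.6 = 10.93 V.
Stage 2 is itself unloaded: V_out = V_mid × R4/(R3+R4) = 10.93 × 2650/58650 = 0.494 V.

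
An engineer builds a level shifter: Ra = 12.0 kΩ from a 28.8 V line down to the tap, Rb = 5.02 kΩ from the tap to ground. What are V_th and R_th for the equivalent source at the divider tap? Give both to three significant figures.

V_th = 8.49 V, R_th = 3.54 kΩ

V_th is the open-circuit tap voltage: 28.8 × 5.02/(12.0 + 5.02) = 8.49 V.
With the supply zeroed, Ra and Rb appear in parallel from the tap: R_th = Ra‖Rb = (12.0 × 5.02)/17.02 = 3.54 kΩ.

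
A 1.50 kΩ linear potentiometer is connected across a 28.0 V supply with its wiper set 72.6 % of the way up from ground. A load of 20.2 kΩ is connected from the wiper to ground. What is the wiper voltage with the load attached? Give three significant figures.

V ≈ 20.0 V

The wiper splits the pot into (1−α)R = 411.0 Ω above and αR = 1089 Ω below.
Lower section ‖ load = 1033 Ω.
V_wiper = 28.0 × 1033/(411.0 + 1033) = 20.0 V.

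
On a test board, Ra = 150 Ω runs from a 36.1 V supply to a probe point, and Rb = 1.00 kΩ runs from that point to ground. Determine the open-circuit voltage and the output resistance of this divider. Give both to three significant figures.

V_th = 31.4 V, R_th = 130 Ω

V_th is the open-circuit tap voltage: 36.1 × 1000/(150 + 1000) = 31.4 V.
With the supply zeroed, Ra and Rb appear in parallel from the tap: R_th = Ra‖Rb = (150 × 1000)/1150 = 130 Ω.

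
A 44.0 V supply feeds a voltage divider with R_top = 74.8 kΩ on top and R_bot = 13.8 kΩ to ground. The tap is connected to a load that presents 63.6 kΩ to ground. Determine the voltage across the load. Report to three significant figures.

The load sits in parallel with R_bot: R_bot‖R_L = (13.8 × 63.6) / (13.8 + 63.6) = 11.34 kΩ.
V_out = 44.0 × 11.34 / (74.8 + 11.34) = 44.0 × 11.34/86.14 = 5.79 V.

V_out ≈ 5.79 V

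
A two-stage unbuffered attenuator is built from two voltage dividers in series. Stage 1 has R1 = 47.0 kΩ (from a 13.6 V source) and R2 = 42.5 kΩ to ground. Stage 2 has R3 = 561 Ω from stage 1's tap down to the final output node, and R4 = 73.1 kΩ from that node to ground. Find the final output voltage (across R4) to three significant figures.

Stage 2 presents R3+R4 = 73660 Ω as a load on stage 1's tap.
Stage 1's lower leg becomes R2‖(R3+R4) = 26950 Ω, so V_mid = 13.6 × 26950/73950 = 4.956 V.
Stage 2 is itself unloaded: V_out = V_mid × R4/(R3+R4) = 4.956 × 73100/73660 = 4.92 V.

V_out ≈ 4.92 V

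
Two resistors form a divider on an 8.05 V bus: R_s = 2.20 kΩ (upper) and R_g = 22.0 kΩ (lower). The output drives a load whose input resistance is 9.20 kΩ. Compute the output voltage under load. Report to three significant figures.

V_out ≈ 6.01 V

The load sits in parallel with R_g: R_g‖R_L = (22.0 × 9.20) / (22.0 + 9.20) = 6.487 kΩ.
V_out = 8.05 × 6.487 / (2.20 + 6.487) = 8.05 × 6.487/8.687 = 6.01 V.
(Unloaded it would have been 7.32 V.)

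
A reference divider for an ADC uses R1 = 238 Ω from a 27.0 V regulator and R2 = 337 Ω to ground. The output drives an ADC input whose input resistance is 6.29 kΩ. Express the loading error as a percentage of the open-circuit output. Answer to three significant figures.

The divider's output (Thévenin) resistance is R1‖R2 = 139.5 Ω.
Fractional drop under load = R_th/(R_th + R_L) = 139.5 / (139.5 + 6290) = 0.02170.
So the output falls by 2.17 %.

2.17 %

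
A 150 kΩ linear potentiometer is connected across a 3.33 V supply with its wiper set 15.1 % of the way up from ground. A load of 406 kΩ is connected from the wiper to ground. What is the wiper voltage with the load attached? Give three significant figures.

The wiper splits the pot into (1−α)R = 127.3 kΩ above and αR = 22.65 kΩ below.
Lower section ‖ load = 21.45 kΩ.
V_wiper = 3.33 × 21.45/(127.3 + 21.45) = 0.480 V.

V ≈ 0.480 V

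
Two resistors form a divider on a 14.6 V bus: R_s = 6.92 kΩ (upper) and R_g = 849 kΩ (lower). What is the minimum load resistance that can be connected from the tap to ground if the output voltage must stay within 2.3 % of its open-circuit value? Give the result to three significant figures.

Output resistance R_th = R_s‖R_g = (6.92 × 849)/855.9 = 6.864 kΩ.
The fractional drop is R_th/(R_th + R_L); requiring this ≤ 0.0230 gives R_L ≥ R_th(1/0.0230 − 1) = 6.864 × 42.48 = 292 kΩ.

R_L(min) ≈ 292 kΩ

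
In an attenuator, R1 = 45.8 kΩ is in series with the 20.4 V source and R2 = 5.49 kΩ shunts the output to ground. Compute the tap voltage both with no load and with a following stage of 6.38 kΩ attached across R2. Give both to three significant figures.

Unloaded: 2.18 V; loaded: 1.23 V

Open-circuit: V = 20.4 × 5.49/(45.8 + 5.49) = 2.18 V.
With the load, R2 becomes R2‖R_L = 2.951 kΩ, so V = 20.4 × 2.951/48.75 = 1.23 V.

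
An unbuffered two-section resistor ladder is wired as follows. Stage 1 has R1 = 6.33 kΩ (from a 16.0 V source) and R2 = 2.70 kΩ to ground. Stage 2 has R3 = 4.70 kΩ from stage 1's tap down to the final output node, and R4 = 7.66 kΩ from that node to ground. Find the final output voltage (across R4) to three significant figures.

V_out ≈ 2.57 V

Stage 2 presents R3+R4 = 12.36 kΩ as a load on stage 1's tap.
Stage 1's lower leg becomes R2‖(R3+R4) = 2.216 kΩ, so V_mid = 16.0 × 2.216/8.546 = 4.149 V.
Stage 2 is itself unloaded: V_out = V_mid × R4/(R3+R4) = 4.149 × 7.66/12.36 = 2.57 V.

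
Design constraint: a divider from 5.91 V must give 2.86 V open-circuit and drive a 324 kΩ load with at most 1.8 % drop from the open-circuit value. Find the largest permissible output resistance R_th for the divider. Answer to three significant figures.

Loading drop = R_th/(R_th + R_L) ≤ 0.0180, so R_th ≤ R_L · ε/(1−ε) = 324 kΩ × 0.0180/0.9820 = 5.94 kΩ.

R_th ≤ 5.94 kΩ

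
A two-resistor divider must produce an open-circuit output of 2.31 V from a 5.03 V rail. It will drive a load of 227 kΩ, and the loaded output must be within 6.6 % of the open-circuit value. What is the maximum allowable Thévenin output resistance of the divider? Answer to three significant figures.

R_th ≤ 16.0 kΩ

Loading drop = R_th/(R_th + R_L) ≤ 0.0660, so R_th ≤ R_L · ε/(1−ε) = 227 kΩ × 0.0660/0.9340 = 16.0 kΩ.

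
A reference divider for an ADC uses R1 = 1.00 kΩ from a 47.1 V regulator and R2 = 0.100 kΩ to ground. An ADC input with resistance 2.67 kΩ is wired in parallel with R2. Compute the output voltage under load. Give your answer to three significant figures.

V_out ≈ 4.14 V

The load sits in parallel with R2: R2‖R_L = (100 × 2670) / (100 + 2670) = 96.39 Ω.
V_out = 47.1 × 96.39 / (1000 + 96.39) = 47.1 × 96.39/1096 = 4.14 V.
(Unloaded it would have been 4.28 V.)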